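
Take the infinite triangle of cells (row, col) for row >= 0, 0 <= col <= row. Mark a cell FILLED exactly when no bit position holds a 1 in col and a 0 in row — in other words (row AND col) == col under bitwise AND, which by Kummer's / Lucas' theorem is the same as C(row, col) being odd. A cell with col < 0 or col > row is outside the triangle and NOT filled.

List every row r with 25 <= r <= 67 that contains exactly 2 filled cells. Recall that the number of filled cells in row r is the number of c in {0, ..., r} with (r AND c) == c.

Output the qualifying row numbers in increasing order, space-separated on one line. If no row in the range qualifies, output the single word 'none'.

Answer: 32 64

Derivation:
Row r has 2^popcount(r) filled cells, so we need popcount(r) = log2(2) = 1.
Scan r = 25..67 and keep those with exactly 1 one-bits:
r=25=11001 popcount=3 -> skip
r=26=11010 popcount=3 -> skip
r=27=11011 popcount=4 -> skip
r=28=11100 popcount=3 -> skip
r=29=11101 popcount=4 -> skip
r=30=11110 popcount=4 -> skip
r=31=11111 popcount=5 -> skip
r=32=100000 popcount=1 -> KEEP
r=33=100001 popcount=2 -> skip
r=34=100010 popcount=2 -> skip
r=35=100011 popcount=3 -> skip
r=36=100100 popcount=2 -> skip
r=37=100101 popcount=3 -> skip
r=38=100110 popcount=3 -> skip
r=39=100111 popcount=4 -> skip
r=40=101000 popcount=2 -> skip
r=41=101001 popcount=3 -> skip
r=42=101010 popcount=3 -> skip
r=43=101011 popcount=4 -> skip
r=44=101100 popcount=3 -> skip
r=45=101101 popcount=4 -> skip
r=46=101110 popcount=4 -> skip
r=47=101111 popcount=5 -> skip
r=48=110000 popcount=2 -> skip
r=49=110001 popcount=3 -> skip
r=50=110010 popcount=3 -> skip
r=51=110011 popcount=4 -> skip
r=52=110100 popcount=3 -> skip
r=53=110101 popcount=4 -> skip
r=54=110110 popcount=4 -> skip
r=55=110111 popcount=5 -> skip
r=56=111000 popcount=3 -> skip
r=57=111001 popcount=4 -> skip
r=58=111010 popcount=4 -> skip
r=59=111011 popcount=5 -> skip
r=60=111100 popcount=4 -> skip
r=61=111101 popcount=5 -> skip
r=62=111110 popcount=5 -> skip
r=63=111111 popcount=6 -> skip
r=64=1000000 popcount=1 -> KEEP
r=65=1000001 popcount=2 -> skip
r=66=1000010 popcount=2 -> skip
r=67=1000011 popcount=3 -> skip
Kept rows: 32 64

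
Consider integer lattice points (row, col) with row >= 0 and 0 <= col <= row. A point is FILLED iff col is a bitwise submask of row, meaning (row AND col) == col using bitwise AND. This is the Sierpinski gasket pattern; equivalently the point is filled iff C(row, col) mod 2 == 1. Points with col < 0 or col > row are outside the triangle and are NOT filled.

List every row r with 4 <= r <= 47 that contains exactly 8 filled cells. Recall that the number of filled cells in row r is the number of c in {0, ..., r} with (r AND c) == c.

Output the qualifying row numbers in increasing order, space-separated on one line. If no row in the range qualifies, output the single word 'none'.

Row r has 2^popcount(r) filled cells, so we need popcount(r) = log2(8) = 3.
Scan r = 4..47 and keep those with exactly 3 one-bits:
r=4=100 popcount=1 -> skip
r=5=101 popcount=2 -> skip
r=6=110 popcount=2 -> skip
r=7=111 popcount=3 -> KEEP
r=8=1000 popcount=1 -> skip
r=9=1001 popcount=2 -> skip
r=10=1010 popcount=2 -> skip
r=11=1011 popcount=3 -> KEEP
r=12=1100 popcount=2 -> skip
r=13=1101 popcount=3 -> KEEP
r=14=1110 popcount=3 -> KEEP
r=15=1111 popcount=4 -> skip
r=16=10000 popcount=1 -> skip
r=17=10001 popcount=2 -> skip
r=18=10010 popcount=2 -> skip
r=19=10011 popcount=3 -> KEEP
r=20=10100 popcount=2 -> skip
r=21=10101 popcount=3 -> KEEP
r=22=10110 popcount=3 -> KEEP
r=23=10111 popcount=4 -> skip
r=24=11000 popcount=2 -> skip
r=25=11001 popcount=3 -> KEEP
r=26=11010 popcount=3 -> KEEP
r=27=11011 popcount=4 -> skip
r=28=11100 popcount=3 -> KEEP
r=29=11101 popcount=4 -> skip
r=30=11110 popcount=4 -> skip
r=31=11111 popcount=5 -> skip
r=32=100000 popcount=1 -> skip
r=33=100001 popcount=2 -> skip
r=34=100010 popcount=2 -> skip
r=35=100011 popcount=3 -> KEEP
r=36=100100 popcount=2 -> skip
r=37=100101 popcount=3 -> KEEP
r=38=100110 popcount=3 -> KEEP
r=39=100111 popcount=4 -> skip
r=40=101000 popcount=2 -> skip
r=41=101001 popcount=3 -> KEEP
r=42=101010 popcount=3 -> KEEP
r=43=101011 popcount=4 -> skip
r=44=101100 popcount=3 -> KEEP
r=45=101101 popcount=4 -> skip
r=46=101110 popcount=4 -> skip
r=47=101111 popcount=5 -> skip
Kept rows: 7 11 13 14 19 21 22 25 26 28 35 37 38 41 42 44

Answer: 7 11 13 14 19 21 22 25 26 28 35 37 38 41 42 44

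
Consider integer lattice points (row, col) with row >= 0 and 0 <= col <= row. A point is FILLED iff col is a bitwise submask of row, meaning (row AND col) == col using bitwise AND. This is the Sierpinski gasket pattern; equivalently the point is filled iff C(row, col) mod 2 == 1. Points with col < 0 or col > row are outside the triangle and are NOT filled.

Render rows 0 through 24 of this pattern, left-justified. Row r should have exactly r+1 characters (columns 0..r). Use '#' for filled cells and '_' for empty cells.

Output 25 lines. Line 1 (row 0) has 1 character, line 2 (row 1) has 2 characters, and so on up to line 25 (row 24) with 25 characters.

r0=0: #
r1=1: ##
r2=10: #_#
r3=11: ####
r4=100: #___#
r5=101: ##__##
r6=110: #_#_#_#
r7=111: ########
r8=1000: #_______#
r9=1001: ##______##
r10=1010: #_#_____#_#
r11=1011: ####____####
r12=1100: #___#___#___#
r13=1101: ##__##__##__##
r14=1110: #_#_#_#_#_#_#_#
r15=1111: ################
r16=10000: #_______________#
r17=10001: ##______________##
r18=10010: #_#_____________#_#
r19=10011: ####____________####
r20=10100: #___#___________#___#
r21=10101: ##__##__________##__##
r22=10110: #_#_#_#_________#_#_#_#
r23=10111: ########________########
r24=11000: #_______#_______#_______#

Answer: #
##
#_#
####
#___#
##__##
#_#_#_#
########
#_______#
##______##
#_#_____#_#
####____####
#___#___#___#
##__##__##__##
#_#_#_#_#_#_#_#
################
#_______________#
##______________##
#_#_____________#_#
####____________####
#___#___________#___#
##__##__________##__##
#_#_#_#_________#_#_#_#
########________########
#_______#_______#_______#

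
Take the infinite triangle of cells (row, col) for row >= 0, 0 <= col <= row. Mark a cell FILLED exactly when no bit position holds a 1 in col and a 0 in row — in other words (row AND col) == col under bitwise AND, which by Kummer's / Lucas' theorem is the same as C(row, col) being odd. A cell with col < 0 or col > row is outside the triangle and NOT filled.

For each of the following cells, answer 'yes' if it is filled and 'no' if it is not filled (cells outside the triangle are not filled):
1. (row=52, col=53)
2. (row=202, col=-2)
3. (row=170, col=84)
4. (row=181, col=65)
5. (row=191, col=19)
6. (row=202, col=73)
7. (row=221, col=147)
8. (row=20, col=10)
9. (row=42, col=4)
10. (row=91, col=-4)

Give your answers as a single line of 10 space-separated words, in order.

(52,53): col outside [0, 52] -> not filled
(202,-2): col outside [0, 202] -> not filled
(170,84): row=0b10101010, col=0b1010100, row AND col = 0b0 = 0; 0 != 84 -> empty
(181,65): row=0b10110101, col=0b1000001, row AND col = 0b1 = 1; 1 != 65 -> empty
(191,19): row=0b10111111, col=0b10011, row AND col = 0b10011 = 19; 19 == 19 -> filled
(202,73): row=0b11001010, col=0b1001001, row AND col = 0b1001000 = 72; 72 != 73 -> empty
(221,147): row=0b11011101, col=0b10010011, row AND col = 0b10010001 = 145; 145 != 147 -> empty
(20,10): row=0b10100, col=0b1010, row AND col = 0b0 = 0; 0 != 10 -> empty
(42,4): row=0b101010, col=0b100, row AND col = 0b0 = 0; 0 != 4 -> empty
(91,-4): col outside [0, 91] -> not filled

Answer: no no no no yes no no no no no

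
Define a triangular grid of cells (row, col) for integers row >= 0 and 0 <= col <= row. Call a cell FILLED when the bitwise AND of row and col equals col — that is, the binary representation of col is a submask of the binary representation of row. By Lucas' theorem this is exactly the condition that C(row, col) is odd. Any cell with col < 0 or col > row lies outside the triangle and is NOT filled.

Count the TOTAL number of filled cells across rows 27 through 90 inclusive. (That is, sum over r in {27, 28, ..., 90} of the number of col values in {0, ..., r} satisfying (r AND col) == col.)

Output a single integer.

Answer: 884

Derivation:
r27=11011 pc4: +16 =16
r28=11100 pc3: +8 =24
r29=11101 pc4: +16 =40
r30=11110 pc4: +16 =56
r31=11111 pc5: +32 =88
r32=100000 pc1: +2 =90
r33=100001 pc2: +4 =94
r34=100010 pc2: +4 =98
r35=100011 pc3: +8 =106
r36=100100 pc2: +4 =110
r37=100101 pc3: +8 =118
r38=100110 pc3: +8 =126
r39=100111 pc4: +16 =142
r40=101000 pc2: +4 =146
r41=101001 pc3: +8 =154
r42=101010 pc3: +8 =162
r43=101011 pc4: +16 =178
r44=101100 pc3: +8 =186
r45=101101 pc4: +16 =202
r46=101110 pc4: +16 =218
r47=101111 pc5: +32 =250
r48=110000 pc2: +4 =254
r49=110001 pc3: +8 =262
r50=110010 pc3: +8 =270
r51=110011 pc4: +16 =286
r52=110100 pc3: +8 =294
r53=110101 pc4: +16 =310
r54=110110 pc4: +16 =326
r55=110111 pc5: +32 =358
r56=111000 pc3: +8 =366
r57=111001 pc4: +16 =382
r58=111010 pc4: +16 =398
r59=111011 pc5: +32 =430
r60=111100 pc4: +16 =446
r61=111101 pc5: +32 =478
r62=111110 pc5: +32 =510
r63=111111 pc6: +64 =574
r64=1000000 pc1: +2 =576
r65=1000001 pc2: +4 =580
r66=1000010 pc2: +4 =584
r67=1000011 pc3: +8 =592
r68=1000100 pc2: +4 =596
r69=1000101 pc3: +8 =604
r70=1000110 pc3: +8 =612
r71=1000111 pc4: +16 =628
r72=1001000 pc2: +4 =632
r73=1001001 pc3: +8 =640
r74=1001010 pc3: +8 =648
r75=1001011 pc4: +16 =664
r76=1001100 pc3: +8 =672
r77=1001101 pc4: +16 =688
r78=1001110 pc4: +16 =704
r79=1001111 pc5: +32 =736
r80=1010000 pc2: +4 =740
r81=1010001 pc3: +8 =748
r82=1010010 pc3: +8 =756
r83=1010011 pc4: +16 =772
r84=1010100 pc3: +8 =780
r85=1010101 pc4: +16 =796
r86=1010110 pc4: +16 =812
r87=1010111 pc5: +32 =844
r88=1011000 pc3: +8 =852
r89=1011001 pc4: +16 =868
r90=1011010 pc4: +16 =884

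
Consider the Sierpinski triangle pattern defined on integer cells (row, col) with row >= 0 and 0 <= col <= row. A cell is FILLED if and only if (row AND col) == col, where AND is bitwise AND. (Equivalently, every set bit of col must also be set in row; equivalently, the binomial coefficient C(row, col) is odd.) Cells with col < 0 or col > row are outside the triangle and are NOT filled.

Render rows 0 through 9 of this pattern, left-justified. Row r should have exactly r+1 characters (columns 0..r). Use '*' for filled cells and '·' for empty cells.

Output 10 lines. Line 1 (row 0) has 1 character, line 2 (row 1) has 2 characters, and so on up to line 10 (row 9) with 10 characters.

Answer: *
**
*·*
****
*···*
**··**
*·*·*·*
********
*·······*
**······**

Derivation:
r0=0: *
r1=1: **
r2=10: *·*
r3=11: ****
r4=100: *···*
r5=101: **··**
r6=110: *·*·*·*
r7=111: ********
r8=1000: *·······*
r9=1001: **······**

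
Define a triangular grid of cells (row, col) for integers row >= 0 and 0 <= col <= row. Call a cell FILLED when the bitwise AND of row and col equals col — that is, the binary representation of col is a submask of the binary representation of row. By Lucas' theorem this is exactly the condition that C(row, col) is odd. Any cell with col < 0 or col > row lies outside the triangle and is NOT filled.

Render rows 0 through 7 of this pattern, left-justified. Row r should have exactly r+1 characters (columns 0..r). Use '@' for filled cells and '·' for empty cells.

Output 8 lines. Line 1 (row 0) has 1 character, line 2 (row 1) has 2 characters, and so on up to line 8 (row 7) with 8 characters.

r0=0: @
r1=1: @@
r2=10: @·@
r3=11: @@@@
r4=100: @···@
r5=101: @@··@@
r6=110: @·@·@·@
r7=111: @@@@@@@@

Answer: @
@@
@·@
@@@@
@···@
@@··@@
@·@·@·@
@@@@@@@@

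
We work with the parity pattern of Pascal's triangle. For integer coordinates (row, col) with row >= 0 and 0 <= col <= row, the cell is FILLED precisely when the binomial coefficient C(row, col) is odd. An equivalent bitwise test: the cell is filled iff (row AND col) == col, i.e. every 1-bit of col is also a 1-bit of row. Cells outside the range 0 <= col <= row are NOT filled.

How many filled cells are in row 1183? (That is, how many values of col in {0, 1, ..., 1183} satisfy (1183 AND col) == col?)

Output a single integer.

Answer: 128

Derivation:
1183 in binary = 10010011111
popcount(1183) = number of 1-bits in 10010011111 = 7
A col c satisfies (1183 AND c) == c iff every set bit of c is also set in 1183; each of the 7 set bits of 1183 can independently be on or off in c.
count = 2^7 = 128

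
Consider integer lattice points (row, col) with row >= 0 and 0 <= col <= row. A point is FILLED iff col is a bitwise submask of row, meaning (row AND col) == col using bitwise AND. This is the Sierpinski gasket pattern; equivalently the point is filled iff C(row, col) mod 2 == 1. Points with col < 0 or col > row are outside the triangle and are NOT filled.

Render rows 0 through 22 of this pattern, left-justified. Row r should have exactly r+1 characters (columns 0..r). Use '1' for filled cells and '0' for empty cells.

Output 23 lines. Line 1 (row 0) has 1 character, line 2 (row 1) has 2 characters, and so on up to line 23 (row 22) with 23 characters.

Answer: 1
11
101
1111
10001
110011
1010101
11111111
100000001
1100000011
10100000101
111100001111
1000100010001
11001100110011
101010101010101
1111111111111111
10000000000000001
110000000000000011
1010000000000000101
11110000000000001111
100010000000000010001
1100110000000000110011
10101010000000001010101

Derivation:
r0=0: 1
r1=1: 11
r2=10: 101
r3=11: 1111
r4=100: 10001
r5=101: 110011
r6=110: 1010101
r7=111: 11111111
r8=1000: 100000001
r9=1001: 1100000011
r10=1010: 10100000101
r11=1011: 111100001111
r12=1100: 1000100010001
r13=1101: 11001100110011
r14=1110: 101010101010101
r15=1111: 1111111111111111
r16=10000: 10000000000000001
r17=10001: 110000000000000011
r18=10010: 1010000000000000101
r19=10011: 11110000000000001111
r20=10100: 100010000000000010001
r21=10101: 1100110000000000110011
r22=10110: 10101010000000001010101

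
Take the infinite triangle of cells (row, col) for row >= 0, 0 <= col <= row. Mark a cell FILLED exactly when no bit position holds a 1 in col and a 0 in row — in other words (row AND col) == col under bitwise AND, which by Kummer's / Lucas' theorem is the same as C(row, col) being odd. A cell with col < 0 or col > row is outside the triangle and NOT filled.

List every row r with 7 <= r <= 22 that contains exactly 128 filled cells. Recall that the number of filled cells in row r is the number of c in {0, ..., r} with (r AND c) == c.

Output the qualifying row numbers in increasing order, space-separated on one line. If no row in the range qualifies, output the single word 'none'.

Answer: none

Derivation:
Row r has 2^popcount(r) filled cells, so we need popcount(r) = log2(128) = 7.
Scan r = 7..22 and keep those with exactly 7 one-bits:
r=7=111 popcount=3 -> skip
r=8=1000 popcount=1 -> skip
r=9=1001 popcount=2 -> skip
r=10=1010 popcount=2 -> skip
r=11=1011 popcount=3 -> skip
r=12=1100 popcount=2 -> skip
r=13=1101 popcount=3 -> skip
r=14=1110 popcount=3 -> skip
r=15=1111 popcount=4 -> skip
r=16=10000 popcount=1 -> skip
r=17=10001 popcount=2 -> skip
r=18=10010 popcount=2 -> skip
r=19=10011 popcount=3 -> skip
r=20=10100 popcount=2 -> skip
r=21=10101 popcount=3 -> skip
r=22=10110 popcount=3 -> skip
Kept rows: none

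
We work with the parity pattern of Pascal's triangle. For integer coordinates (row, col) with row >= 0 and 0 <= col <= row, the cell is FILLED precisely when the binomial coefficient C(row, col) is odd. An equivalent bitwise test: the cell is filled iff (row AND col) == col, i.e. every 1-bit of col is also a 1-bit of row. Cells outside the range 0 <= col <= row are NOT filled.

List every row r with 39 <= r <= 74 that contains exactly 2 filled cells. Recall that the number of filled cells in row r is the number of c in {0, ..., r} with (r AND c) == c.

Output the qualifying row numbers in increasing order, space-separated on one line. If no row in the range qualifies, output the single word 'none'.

Answer: 64

Derivation:
Row r has 2^popcount(r) filled cells, so we need popcount(r) = log2(2) = 1.
Scan r = 39..74 and keep those with exactly 1 one-bits:
r=39=100111 popcount=4 -> skip
r=40=101000 popcount=2 -> skip
r=41=101001 popcount=3 -> skip
r=42=101010 popcount=3 -> skip
r=43=101011 popcount=4 -> skip
r=44=101100 popcount=3 -> skip
r=45=101101 popcount=4 -> skip
r=46=101110 popcount=4 -> skip
r=47=101111 popcount=5 -> skip
r=48=110000 popcount=2 -> skip
r=49=110001 popcount=3 -> skip
r=50=110010 popcount=3 -> skip
r=51=110011 popcount=4 -> skip
r=52=110100 popcount=3 -> skip
r=53=110101 popcount=4 -> skip
r=54=110110 popcount=4 -> skip
r=55=110111 popcount=5 -> skip
r=56=111000 popcount=3 -> skip
r=57=111001 popcount=4 -> skip
r=58=111010 popcount=4 -> skip
r=59=111011 popcount=5 -> skip
r=60=111100 popcount=4 -> skip
r=61=111101 popcount=5 -> skip
r=62=111110 popcount=5 -> skip
r=63=111111 popcount=6 -> skip
r=64=1000000 popcount=1 -> KEEP
r=65=1000001 popcount=2 -> skip
r=66=1000010 popcount=2 -> skip
r=67=1000011 popcount=3 -> skip
r=68=1000100 popcount=2 -> skip
r=69=1000101 popcount=3 -> skip
r=70=1000110 popcount=3 -> skip
r=71=1000111 popcount=4 -> skip
r=72=1001000 popcount=2 -> skip
r=73=1001001 popcount=3 -> skip
r=74=1001010 popcount=3 -> skip
Kept rows: 64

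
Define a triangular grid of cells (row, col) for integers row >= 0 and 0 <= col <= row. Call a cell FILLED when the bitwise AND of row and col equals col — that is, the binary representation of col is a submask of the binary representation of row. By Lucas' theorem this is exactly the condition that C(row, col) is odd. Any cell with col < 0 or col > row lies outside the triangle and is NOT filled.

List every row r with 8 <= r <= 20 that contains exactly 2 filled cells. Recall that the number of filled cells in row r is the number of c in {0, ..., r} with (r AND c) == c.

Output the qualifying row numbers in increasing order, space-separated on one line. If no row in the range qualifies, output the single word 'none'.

Row r has 2^popcount(r) filled cells, so we need popcount(r) = log2(2) = 1.
Scan r = 8..20 and keep those with exactly 1 one-bits:
r=8=1000 popcount=1 -> KEEP
r=9=1001 popcount=2 -> skip
r=10=1010 popcount=2 -> skip
r=11=1011 popcount=3 -> skip
r=12=1100 popcount=2 -> skip
r=13=1101 popcount=3 -> skip
r=14=1110 popcount=3 -> skip
r=15=1111 popcount=4 -> skip
r=16=10000 popcount=1 -> KEEP
r=17=10001 popcount=2 -> skip
r=18=10010 popcount=2 -> skip
r=19=10011 popcount=3 -> skip
r=20=10100 popcount=2 -> skip
Kept rows: 8 16

Answer: 8 16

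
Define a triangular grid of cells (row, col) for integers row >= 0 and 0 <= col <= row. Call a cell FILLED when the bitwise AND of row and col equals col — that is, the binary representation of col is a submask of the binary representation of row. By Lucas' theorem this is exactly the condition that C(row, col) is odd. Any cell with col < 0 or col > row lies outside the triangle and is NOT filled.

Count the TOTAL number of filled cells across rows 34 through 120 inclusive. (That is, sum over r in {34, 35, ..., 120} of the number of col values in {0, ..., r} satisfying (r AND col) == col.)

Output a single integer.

Answer: 1522

Derivation:
r34=100010 pc2: +4 =4
r35=100011 pc3: +8 =12
r36=100100 pc2: +4 =16
r37=100101 pc3: +8 =24
r38=100110 pc3: +8 =32
r39=100111 pc4: +16 =48
r40=101000 pc2: +4 =52
r41=101001 pc3: +8 =60
r42=101010 pc3: +8 =68
r43=101011 pc4: +16 =84
r44=101100 pc3: +8 =92
r45=101101 pc4: +16 =108
r46=101110 pc4: +16 =124
r47=101111 pc5: +32 =156
r48=110000 pc2: +4 =160
r49=110001 pc3: +8 =168
r50=110010 pc3: +8 =176
r51=110011 pc4: +16 =192
r52=110100 pc3: +8 =200
r53=110101 pc4: +16 =216
r54=110110 pc4: +16 =232
r55=110111 pc5: +32 =264
r56=111000 pc3: +8 =272
r57=111001 pc4: +16 =288
r58=111010 pc4: +16 =304
r59=111011 pc5: +32 =336
r60=111100 pc4: +16 =352
r61=111101 pc5: +32 =384
r62=111110 pc5: +32 =416
r63=111111 pc6: +64 =480
r64=1000000 pc1: +2 =482
r65=1000001 pc2: +4 =486
r66=1000010 pc2: +4 =490
r67=1000011 pc3: +8 =498
r68=1000100 pc2: +4 =502
r69=1000101 pc3: +8 =510
r70=1000110 pc3: +8 =518
r71=1000111 pc4: +16 =534
r72=1001000 pc2: +4 =538
r73=1001001 pc3: +8 =546
r74=1001010 pc3: +8 =554
r75=1001011 pc4: +16 =570
r76=1001100 pc3: +8 =578
r77=1001101 pc4: +16 =594
r78=1001110 pc4: +16 =610
r79=1001111 pc5: +32 =642
r80=1010000 pc2: +4 =646
r81=1010001 pc3: +8 =654
r82=1010010 pc3: +8 =662
r83=1010011 pc4: +16 =678
r84=1010100 pc3: +8 =686
r85=1010101 pc4: +16 =702
r86=1010110 pc4: +16 =718
r87=1010111 pc5: +32 =750
r88=1011000 pc3: +8 =758
r89=1011001 pc4: +16 =774
r90=1011010 pc4: +16 =790
r91=1011011 pc5: +32 =822
r92=1011100 pc4: +16 =838
r93=1011101 pc5: +32 =870
r94=1011110 pc5: +32 =902
r95=1011111 pc6: +64 =966
r96=1100000 pc2: +4 =970
r97=1100001 pc3: +8 =978
r98=1100010 pc3: +8 =986
r99=1100011 pc4: +16 =1002
r100=1100100 pc3: +8 =1010
r101=1100101 pc4: +16 =1026
r102=1100110 pc4: +16 =1042
r103=1100111 pc5: +32 =1074
r104=1101000 pc3: +8 =1082
r105=1101001 pc4: +16 =1098
r106=1101010 pc4: +16 =1114
r107=1101011 pc5: +32 =1146
r108=1101100 pc4: +16 =1162
r109=1101101 pc5: +32 =1194
r110=1101110 pc5: +32 =1226
r111=1101111 pc6: +64 =1290
r112=1110000 pc3: +8 =1298
r113=1110001 pc4: +16 =1314
r114=1110010 pc4: +16 =1330
r115=1110011 pc5: +32 =1362
r116=1110100 pc4: +16 =1378
r117=1110101 pc5: +32 =1410
r118=1110110 pc5: +32 =1442
r119=1110111 pc6: +64 =1506
r120=1111000 pc4: +16 =1522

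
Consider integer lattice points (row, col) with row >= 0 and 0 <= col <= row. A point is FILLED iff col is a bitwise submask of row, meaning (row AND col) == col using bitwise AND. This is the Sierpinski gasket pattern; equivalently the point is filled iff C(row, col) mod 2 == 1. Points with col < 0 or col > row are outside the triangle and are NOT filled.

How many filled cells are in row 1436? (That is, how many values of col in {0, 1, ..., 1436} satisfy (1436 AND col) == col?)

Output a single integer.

1436 in binary = 10110011100
popcount(1436) = number of 1-bits in 10110011100 = 6
A col c satisfies (1436 AND c) == c iff every set bit of c is also set in 1436; each of the 6 set bits of 1436 can independently be on or off in c.
count = 2^6 = 64

Answer: 64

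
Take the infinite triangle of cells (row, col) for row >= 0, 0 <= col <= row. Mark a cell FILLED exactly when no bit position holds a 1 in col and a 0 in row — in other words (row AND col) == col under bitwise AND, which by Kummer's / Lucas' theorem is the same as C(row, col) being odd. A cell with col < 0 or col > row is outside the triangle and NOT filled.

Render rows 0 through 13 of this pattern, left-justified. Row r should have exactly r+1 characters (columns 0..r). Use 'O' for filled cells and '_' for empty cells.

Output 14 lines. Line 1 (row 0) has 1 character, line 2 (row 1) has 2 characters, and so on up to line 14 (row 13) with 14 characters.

Answer: O
OO
O_O
OOOO
O___O
OO__OO
O_O_O_O
OOOOOOOO
O_______O
OO______OO
O_O_____O_O
OOOO____OOOO
O___O___O___O
OO__OO__OO__OO

Derivation:
r0=0: O
r1=1: OO
r2=10: O_O
r3=11: OOOO
r4=100: O___O
r5=101: OO__OO
r6=110: O_O_O_O
r7=111: OOOOOOOO
r8=1000: O_______O
r9=1001: OO______OO
r10=1010: O_O_____O_O
r11=1011: OOOO____OOOO
r12=1100: O___O___O___O
r13=1101: OO__OO__OO__OO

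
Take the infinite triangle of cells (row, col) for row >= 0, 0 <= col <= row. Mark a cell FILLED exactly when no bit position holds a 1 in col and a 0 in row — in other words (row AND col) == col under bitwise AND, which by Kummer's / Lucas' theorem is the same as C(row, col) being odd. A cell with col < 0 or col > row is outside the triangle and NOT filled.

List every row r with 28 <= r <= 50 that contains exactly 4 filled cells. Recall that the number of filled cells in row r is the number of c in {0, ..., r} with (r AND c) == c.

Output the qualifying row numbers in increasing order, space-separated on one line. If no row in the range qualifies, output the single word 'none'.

Row r has 2^popcount(r) filled cells, so we need popcount(r) = log2(4) = 2.
Scan r = 28..50 and keep those with exactly 2 one-bits:
r=28=11100 popcount=3 -> skip
r=29=11101 popcount=4 -> skip
r=30=11110 popcount=4 -> skip
r=31=11111 popcount=5 -> skip
r=32=100000 popcount=1 -> skip
r=33=100001 popcount=2 -> KEEP
r=34=100010 popcount=2 -> KEEP
r=35=100011 popcount=3 -> skip
r=36=100100 popcount=2 -> KEEP
r=37=100101 popcount=3 -> skip
r=38=100110 popcount=3 -> skip
r=39=100111 popcount=4 -> skip
r=40=101000 popcount=2 -> KEEP
r=41=101001 popcount=3 -> skip
r=42=101010 popcount=3 -> skip
r=43=101011 popcount=4 -> skip
r=44=101100 popcount=3 -> skip
r=45=101101 popcount=4 -> skip
r=46=101110 popcount=4 -> skip
r=47=101111 popcount=5 -> skip
r=48=110000 popcount=2 -> KEEP
r=49=110001 popcount=3 -> skip
r=50=110010 popcount=3 -> skip
Kept rows: 33 34 36 40 48

Answer: 33 34 36 40 48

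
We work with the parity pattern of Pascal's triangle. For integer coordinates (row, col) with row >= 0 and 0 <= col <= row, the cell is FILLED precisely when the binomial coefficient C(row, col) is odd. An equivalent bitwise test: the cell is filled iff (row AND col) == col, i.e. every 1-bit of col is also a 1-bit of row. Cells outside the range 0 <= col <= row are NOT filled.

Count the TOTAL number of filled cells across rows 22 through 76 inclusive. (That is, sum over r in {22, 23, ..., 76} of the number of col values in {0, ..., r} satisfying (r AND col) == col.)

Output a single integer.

Answer: 716

Derivation:
r22=10110 pc3: +8 =8
r23=10111 pc4: +16 =24
r24=11000 pc2: +4 =28
r25=11001 pc3: +8 =36
r26=11010 pc3: +8 =44
r27=11011 pc4: +16 =60
r28=11100 pc3: +8 =68
r29=11101 pc4: +16 =84
r30=11110 pc4: +16 =100
r31=11111 pc5: +32 =132
r32=100000 pc1: +2 =134
r33=100001 pc2: +4 =138
r34=100010 pc2: +4 =142
r35=100011 pc3: +8 =150
r36=100100 pc2: +4 =154
r37=100101 pc3: +8 =162
r38=100110 pc3: +8 =170
r39=100111 pc4: +16 =186
r40=101000 pc2: +4 =190
r41=101001 pc3: +8 =198
r42=101010 pc3: +8 =206
r43=101011 pc4: +16 =222
r44=101100 pc3: +8 =230
r45=101101 pc4: +16 =246
r46=101110 pc4: +16 =262
r47=101111 pc5: +32 =294
r48=110000 pc2: +4 =298
r49=110001 pc3: +8 =306
r50=110010 pc3: +8 =314
r51=110011 pc4: +16 =330
r52=110100 pc3: +8 =338
r53=110101 pc4: +16 =354
r54=110110 pc4: +16 =370
r55=110111 pc5: +32 =402
r56=111000 pc3: +8 =410
r57=111001 pc4: +16 =426
r58=111010 pc4: +16 =442
r59=111011 pc5: +32 =474
r60=111100 pc4: +16 =490
r61=111101 pc5: +32 =522
r62=111110 pc5: +32 =554
r63=111111 pc6: +64 =618
r64=1000000 pc1: +2 =620
r65=1000001 pc2: +4 =624
r66=1000010 pc2: +4 =628
r67=1000011 pc3: +8 =636
r68=1000100 pc2: +4 =640
r69=1000101 pc3: +8 =648
r70=1000110 pc3: +8 =656
r71=1000111 pc4: +16 =672
r72=1001000 pc2: +4 =676
r73=1001001 pc3: +8 =684
r74=1001010 pc3: +8 =692
r75=1001011 pc4: +16 =708
r76=1001100 pc3: +8 =716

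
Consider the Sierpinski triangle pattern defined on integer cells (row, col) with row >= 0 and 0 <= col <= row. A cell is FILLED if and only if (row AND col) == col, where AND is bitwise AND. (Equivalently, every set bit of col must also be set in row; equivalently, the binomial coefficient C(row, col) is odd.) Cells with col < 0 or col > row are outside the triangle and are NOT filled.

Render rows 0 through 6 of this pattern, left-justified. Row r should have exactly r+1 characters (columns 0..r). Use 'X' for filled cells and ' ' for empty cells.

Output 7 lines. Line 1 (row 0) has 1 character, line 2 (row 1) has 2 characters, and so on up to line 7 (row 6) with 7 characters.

Answer: X
XX
X X
XXXX
X   X
XX  XX
X X X X

Derivation:
r0=0: X
r1=1: XX
r2=10: X X
r3=11: XXXX
r4=100: X   X
r5=101: XX  XX
r6=110: X X X X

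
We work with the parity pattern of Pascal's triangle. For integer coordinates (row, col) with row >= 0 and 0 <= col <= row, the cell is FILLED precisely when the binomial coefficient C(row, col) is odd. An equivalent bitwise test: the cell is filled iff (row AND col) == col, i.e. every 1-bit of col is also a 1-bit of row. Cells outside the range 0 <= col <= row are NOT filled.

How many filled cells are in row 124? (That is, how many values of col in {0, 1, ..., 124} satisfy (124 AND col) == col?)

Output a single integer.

Answer: 32

Derivation:
124 in binary = 1111100
popcount(124) = number of 1-bits in 1111100 = 5
A col c satisfies (124 AND c) == c iff every set bit of c is also set in 124; each of the 5 set bits of 124 can independently be on or off in c.
count = 2^5 = 32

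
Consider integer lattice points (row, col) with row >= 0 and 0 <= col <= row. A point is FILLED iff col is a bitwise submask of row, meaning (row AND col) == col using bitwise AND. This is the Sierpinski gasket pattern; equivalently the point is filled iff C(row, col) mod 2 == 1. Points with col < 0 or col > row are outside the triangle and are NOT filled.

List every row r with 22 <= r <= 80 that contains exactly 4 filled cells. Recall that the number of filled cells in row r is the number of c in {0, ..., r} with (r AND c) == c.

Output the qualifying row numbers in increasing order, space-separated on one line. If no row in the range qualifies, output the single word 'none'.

Answer: 24 33 34 36 40 48 65 66 68 72 80

Derivation:
Row r has 2^popcount(r) filled cells, so we need popcount(r) = log2(4) = 2.
Scan r = 22..80 and keep those with exactly 2 one-bits:
r=22=10110 popcount=3 -> skip
r=23=10111 popcount=4 -> skip
r=24=11000 popcount=2 -> KEEP
r=25=11001 popcount=3 -> skip
r=26=11010 popcount=3 -> skip
r=27=11011 popcount=4 -> skip
r=28=11100 popcount=3 -> skip
r=29=11101 popcount=4 -> skip
r=30=11110 popcount=4 -> skip
r=31=11111 popcount=5 -> skip
r=32=100000 popcount=1 -> skip
r=33=100001 popcount=2 -> KEEP
r=34=100010 popcount=2 -> KEEP
r=35=100011 popcount=3 -> skip
r=36=100100 popcount=2 -> KEEP
r=37=100101 popcount=3 -> skip
r=38=100110 popcount=3 -> skip
r=39=100111 popcount=4 -> skip
r=40=101000 popcount=2 -> KEEP
r=41=101001 popcount=3 -> skip
r=42=101010 popcount=3 -> skip
r=43=101011 popcount=4 -> skip
r=44=101100 popcount=3 -> skip
r=45=101101 popcount=4 -> skip
r=46=101110 popcount=4 -> skip
r=47=101111 popcount=5 -> skip
r=48=110000 popcount=2 -> KEEP
r=49=110001 popcount=3 -> skip
r=50=110010 popcount=3 -> skip
r=51=110011 popcount=4 -> skip
r=52=110100 popcount=3 -> skip
r=53=110101 popcount=4 -> skip
r=54=110110 popcount=4 -> skip
r=55=110111 popcount=5 -> skip
r=56=111000 popcount=3 -> skip
r=57=111001 popcount=4 -> skip
r=58=111010 popcount=4 -> skip
r=59=111011 popcount=5 -> skip
r=60=111100 popcount=4 -> skip
r=61=111101 popcount=5 -> skip
r=62=111110 popcount=5 -> skip
r=63=111111 popcount=6 -> skip
r=64=1000000 popcount=1 -> skip
r=65=1000001 popcount=2 -> KEEP
r=66=1000010 popcount=2 -> KEEP
r=67=1000011 popcount=3 -> skip
r=68=1000100 popcount=2 -> KEEP
r=69=1000101 popcount=3 -> skip
r=70=1000110 popcount=3 -> skip
r=71=1000111 popcount=4 -> skip
r=72=1001000 popcount=2 -> KEEP
r=73=1001001 popcount=3 -> skip
r=74=1001010 popcount=3 -> skip
r=75=1001011 popcount=4 -> skip
r=76=1001100 popcount=3 -> skip
r=77=1001101 popcount=4 -> skip
r=78=1001110 popcount=4 -> skip
r=79=1001111 popcount=5 -> skip
r=80=1010000 popcount=2 -> KEEP
Kept rows: 24 33 34 36 40 48 65 66 68 72 80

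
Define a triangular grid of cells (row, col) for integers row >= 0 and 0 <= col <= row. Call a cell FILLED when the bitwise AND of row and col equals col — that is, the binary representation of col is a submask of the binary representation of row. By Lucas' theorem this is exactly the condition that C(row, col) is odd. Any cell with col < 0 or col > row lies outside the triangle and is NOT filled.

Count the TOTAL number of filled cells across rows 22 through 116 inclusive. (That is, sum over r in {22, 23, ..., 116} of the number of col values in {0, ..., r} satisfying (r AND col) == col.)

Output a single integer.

r22=10110 pc3: +8 =8
r23=10111 pc4: +16 =24
r24=11000 pc2: +4 =28
r25=11001 pc3: +8 =36
r26=11010 pc3: +8 =44
r27=11011 pc4: +16 =60
r28=11100 pc3: +8 =68
r29=11101 pc4: +16 =84
r30=11110 pc4: +16 =100
r31=11111 pc5: +32 =132
r32=100000 pc1: +2 =134
r33=100001 pc2: +4 =138
r34=100010 pc2: +4 =142
r35=100011 pc3: +8 =150
r36=100100 pc2: +4 =154
r37=100101 pc3: +8 =162
r38=100110 pc3: +8 =170
r39=100111 pc4: +16 =186
r40=101000 pc2: +4 =190
r41=101001 pc3: +8 =198
r42=101010 pc3: +8 =206
r43=101011 pc4: +16 =222
r44=101100 pc3: +8 =230
r45=101101 pc4: +16 =246
r46=101110 pc4: +16 =262
r47=101111 pc5: +32 =294
r48=110000 pc2: +4 =298
r49=110001 pc3: +8 =306
r50=110010 pc3: +8 =314
r51=110011 pc4: +16 =330
r52=110100 pc3: +8 =338
r53=110101 pc4: +16 =354
r54=110110 pc4: +16 =370
r55=110111 pc5: +32 =402
r56=111000 pc3: +8 =410
r57=111001 pc4: +16 =426
r58=111010 pc4: +16 =442
r59=111011 pc5: +32 =474
r60=111100 pc4: +16 =490
r61=111101 pc5: +32 =522
r62=111110 pc5: +32 =554
r63=111111 pc6: +64 =618
r64=1000000 pc1: +2 =620
r65=1000001 pc2: +4 =624
r66=1000010 pc2: +4 =628
r67=1000011 pc3: +8 =636
r68=1000100 pc2: +4 =640
r69=1000101 pc3: +8 =648
r70=1000110 pc3: +8 =656
r71=1000111 pc4: +16 =672
r72=1001000 pc2: +4 =676
r73=1001001 pc3: +8 =684
r74=1001010 pc3: +8 =692
r75=1001011 pc4: +16 =708
r76=1001100 pc3: +8 =716
r77=1001101 pc4: +16 =732
r78=1001110 pc4: +16 =748
r79=1001111 pc5: +32 =780
r80=1010000 pc2: +4 =784
r81=1010001 pc3: +8 =792
r82=1010010 pc3: +8 =800
r83=1010011 pc4: +16 =816
r84=1010100 pc3: +8 =824
r85=1010101 pc4: +16 =840
r86=1010110 pc4: +16 =856
r87=1010111 pc5: +32 =888
r88=1011000 pc3: +8 =896
r89=1011001 pc4: +16 =912
r90=1011010 pc4: +16 =928
r91=1011011 pc5: +32 =960
r92=1011100 pc4: +16 =976
r93=1011101 pc5: +32 =1008
r94=1011110 pc5: +32 =1040
r95=1011111 pc6: +64 =1104
r96=1100000 pc2: +4 =1108
r97=1100001 pc3: +8 =1116
r98=1100010 pc3: +8 =1124
r99=1100011 pc4: +16 =1140
r100=1100100 pc3: +8 =1148
r101=1100101 pc4: +16 =1164
r102=1100110 pc4: +16 =1180
r103=1100111 pc5: +32 =1212
r104=1101000 pc3: +8 =1220
r105=1101001 pc4: +16 =1236
r106=1101010 pc4: +16 =1252
r107=1101011 pc5: +32 =1284
r108=1101100 pc4: +16 =1300
r109=1101101 pc5: +32 =1332
r110=1101110 pc5: +32 =1364
r111=1101111 pc6: +64 =1428
r112=1110000 pc3: +8 =1436
r113=1110001 pc4: +16 =1452
r114=1110010 pc4: +16 =1468
r115=1110011 pc5: +32 =1500
r116=1110100 pc4: +16 =1516

Answer: 1516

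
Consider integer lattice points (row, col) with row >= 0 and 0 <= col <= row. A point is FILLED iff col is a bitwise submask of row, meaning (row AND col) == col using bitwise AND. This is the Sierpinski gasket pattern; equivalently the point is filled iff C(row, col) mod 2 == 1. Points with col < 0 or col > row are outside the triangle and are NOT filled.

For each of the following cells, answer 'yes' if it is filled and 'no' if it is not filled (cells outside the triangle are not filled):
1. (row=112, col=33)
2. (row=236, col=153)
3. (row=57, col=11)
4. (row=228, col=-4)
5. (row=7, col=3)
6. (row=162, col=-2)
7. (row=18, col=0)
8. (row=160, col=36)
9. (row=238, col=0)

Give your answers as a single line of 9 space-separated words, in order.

(112,33): row=0b1110000, col=0b100001, row AND col = 0b100000 = 32; 32 != 33 -> empty
(236,153): row=0b11101100, col=0b10011001, row AND col = 0b10001000 = 136; 136 != 153 -> empty
(57,11): row=0b111001, col=0b1011, row AND col = 0b1001 = 9; 9 != 11 -> empty
(228,-4): col outside [0, 228] -> not filled
(7,3): row=0b111, col=0b11, row AND col = 0b11 = 3; 3 == 3 -> filled
(162,-2): col outside [0, 162] -> not filled
(18,0): row=0b10010, col=0b0, row AND col = 0b0 = 0; 0 == 0 -> filled
(160,36): row=0b10100000, col=0b100100, row AND col = 0b100000 = 32; 32 != 36 -> empty
(238,0): row=0b11101110, col=0b0, row AND col = 0b0 = 0; 0 == 0 -> filled

Answer: no no no no yes no yes no yes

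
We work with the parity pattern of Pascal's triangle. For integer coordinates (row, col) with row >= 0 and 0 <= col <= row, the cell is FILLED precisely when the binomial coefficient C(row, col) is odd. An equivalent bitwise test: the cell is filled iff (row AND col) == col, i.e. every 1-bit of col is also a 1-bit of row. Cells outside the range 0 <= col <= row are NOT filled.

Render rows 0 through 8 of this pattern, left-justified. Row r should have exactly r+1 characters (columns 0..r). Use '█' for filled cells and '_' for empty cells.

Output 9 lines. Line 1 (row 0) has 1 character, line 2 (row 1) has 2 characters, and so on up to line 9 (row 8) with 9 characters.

r0=0: █
r1=1: ██
r2=10: █_█
r3=11: ████
r4=100: █___█
r5=101: ██__██
r6=110: █_█_█_█
r7=111: ████████
r8=1000: █_______█

Answer: █
██
█_█
████
█___█
██__██
█_█_█_█
████████
█_______█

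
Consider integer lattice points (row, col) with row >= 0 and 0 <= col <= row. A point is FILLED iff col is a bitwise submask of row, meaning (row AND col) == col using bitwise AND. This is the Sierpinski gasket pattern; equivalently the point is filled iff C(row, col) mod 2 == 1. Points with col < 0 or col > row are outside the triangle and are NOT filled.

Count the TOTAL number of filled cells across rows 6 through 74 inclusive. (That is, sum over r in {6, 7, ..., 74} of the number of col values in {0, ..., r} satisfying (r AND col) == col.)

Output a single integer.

r6=110 pc2: +4 =4
r7=111 pc3: +8 =12
r8=1000 pc1: +2 =14
r9=1001 pc2: +4 =18
r10=1010 pc2: +4 =22
r11=1011 pc3: +8 =30
r12=1100 pc2: +4 =34
r13=1101 pc3: +8 =42
r14=1110 pc3: +8 =50
r15=1111 pc4: +16 =66
r16=10000 pc1: +2 =68
r17=10001 pc2: +4 =72
r18=10010 pc2: +4 =76
r19=10011 pc3: +8 =84
r20=10100 pc2: +4 =88
r21=10101 pc3: +8 =96
r22=10110 pc3: +8 =104
r23=10111 pc4: +16 =120
r24=11000 pc2: +4 =124
r25=11001 pc3: +8 =132
r26=11010 pc3: +8 =140
r27=11011 pc4: +16 =156
r28=11100 pc3: +8 =164
r29=11101 pc4: +16 =180
r30=11110 pc4: +16 =196
r31=11111 pc5: +32 =228
r32=100000 pc1: +2 =230
r33=100001 pc2: +4 =234
r34=100010 pc2: +4 =238
r35=100011 pc3: +8 =246
r36=100100 pc2: +4 =250
r37=100101 pc3: +8 =258
r38=100110 pc3: +8 =266
r39=100111 pc4: +16 =282
r40=101000 pc2: +4 =286
r41=101001 pc3: +8 =294
r42=101010 pc3: +8 =302
r43=101011 pc4: +16 =318
r44=101100 pc3: +8 =326
r45=101101 pc4: +16 =342
r46=101110 pc4: +16 =358
r47=101111 pc5: +32 =390
r48=110000 pc2: +4 =394
r49=110001 pc3: +8 =402
r50=110010 pc3: +8 =410
r51=110011 pc4: +16 =426
r52=110100 pc3: +8 =434
r53=110101 pc4: +16 =450
r54=110110 pc4: +16 =466
r55=110111 pc5: +32 =498
r56=111000 pc3: +8 =506
r57=111001 pc4: +16 =522
r58=111010 pc4: +16 =538
r59=111011 pc5: +32 =570
r60=111100 pc4: +16 =586
r61=111101 pc5: +32 =618
r62=111110 pc5: +32 =650
r63=111111 pc6: +64 =714
r64=1000000 pc1: +2 =716
r65=1000001 pc2: +4 =720
r66=1000010 pc2: +4 =724
r67=1000011 pc3: +8 =732
r68=1000100 pc2: +4 =736
r69=1000101 pc3: +8 =744
r70=1000110 pc3: +8 =752
r71=1000111 pc4: +16 =768
r72=1001000 pc2: +4 =772
r73=1001001 pc3: +8 =780
r74=1001010 pc3: +8 =788

Answer: 788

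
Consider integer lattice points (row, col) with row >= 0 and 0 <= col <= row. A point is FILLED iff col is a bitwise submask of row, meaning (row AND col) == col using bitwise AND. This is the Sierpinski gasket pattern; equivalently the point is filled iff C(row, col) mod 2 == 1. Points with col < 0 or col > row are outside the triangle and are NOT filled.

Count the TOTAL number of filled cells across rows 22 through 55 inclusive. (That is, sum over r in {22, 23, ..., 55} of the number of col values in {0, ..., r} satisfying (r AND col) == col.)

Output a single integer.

Answer: 402

Derivation:
r22=10110 pc3: +8 =8
r23=10111 pc4: +16 =24
r24=11000 pc2: +4 =28
r25=11001 pc3: +8 =36
r26=11010 pc3: +8 =44
r27=11011 pc4: +16 =60
r28=11100 pc3: +8 =68
r29=11101 pc4: +16 =84
r30=11110 pc4: +16 =100
r31=11111 pc5: +32 =132
r32=100000 pc1: +2 =134
r33=100001 pc2: +4 =138
r34=100010 pc2: +4 =142
r35=100011 pc3: +8 =150
r36=100100 pc2: +4 =154
r37=100101 pc3: +8 =162
r38=100110 pc3: +8 =170
r39=100111 pc4: +16 =186
r40=101000 pc2: +4 =190
r41=101001 pc3: +8 =198
r42=101010 pc3: +8 =206
r43=101011 pc4: +16 =222
r44=101100 pc3: +8 =230
r45=101101 pc4: +16 =246
r46=101110 pc4: +16 =262
r47=101111 pc5: +32 =294
r48=110000 pc2: +4 =298
r49=110001 pc3: +8 =306
r50=110010 pc3: +8 =314
r51=110011 pc4: +16 =330
r52=110100 pc3: +8 =338
r53=110101 pc4: +16 =354
r54=110110 pc4: +16 =370
r55=110111 pc5: +32 =402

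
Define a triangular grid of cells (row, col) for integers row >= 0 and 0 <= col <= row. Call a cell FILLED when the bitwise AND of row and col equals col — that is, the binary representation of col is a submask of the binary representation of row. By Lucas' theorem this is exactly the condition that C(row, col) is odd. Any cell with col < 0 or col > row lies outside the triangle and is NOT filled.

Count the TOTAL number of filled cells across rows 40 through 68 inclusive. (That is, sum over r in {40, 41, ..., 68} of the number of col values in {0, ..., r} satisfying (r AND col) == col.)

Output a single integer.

r40=101000 pc2: +4 =4
r41=101001 pc3: +8 =12
r42=101010 pc3: +8 =20
r43=101011 pc4: +16 =36
r44=101100 pc3: +8 =44
r45=101101 pc4: +16 =60
r46=101110 pc4: +16 =76
r47=101111 pc5: +32 =108
r48=110000 pc2: +4 =112
r49=110001 pc3: +8 =120
r50=110010 pc3: +8 =128
r51=110011 pc4: +16 =144
r52=110100 pc3: +8 =152
r53=110101 pc4: +16 =168
r54=110110 pc4: +16 =184
r55=110111 pc5: +32 =216
r56=111000 pc3: +8 =224
r57=111001 pc4: +16 =240
r58=111010 pc4: +16 =256
r59=111011 pc5: +32 =288
r60=111100 pc4: +16 =304
r61=111101 pc5: +32 =336
r62=111110 pc5: +32 =368
r63=111111 pc6: +64 =432
r64=1000000 pc1: +2 =434
r65=1000001 pc2: +4 =438
r66=1000010 pc2: +4 =442
r67=1000011 pc3: +8 =450
r68=1000100 pc2: +4 =454

Answer: 454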